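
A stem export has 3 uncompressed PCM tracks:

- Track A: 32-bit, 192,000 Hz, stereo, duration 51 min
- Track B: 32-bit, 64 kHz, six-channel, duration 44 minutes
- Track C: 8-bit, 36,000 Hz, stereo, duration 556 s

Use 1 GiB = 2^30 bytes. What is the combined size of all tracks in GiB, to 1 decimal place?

Track A: 51 min = 3,060 s; 192,000 × 3,060 × 4 × 2 = 4,700,160,000 bytes.
Track B: 44 minutes = 2,640 s; 64,000 × 2,640 × 4 × 6 = 4,055,040,000 bytes.
Track C: 36,000 × 556 × 1 × 2 = 40,032,000 bytes.
Total = 8,795,232,000 bytes = 8.2 GiB.

8.2 GiB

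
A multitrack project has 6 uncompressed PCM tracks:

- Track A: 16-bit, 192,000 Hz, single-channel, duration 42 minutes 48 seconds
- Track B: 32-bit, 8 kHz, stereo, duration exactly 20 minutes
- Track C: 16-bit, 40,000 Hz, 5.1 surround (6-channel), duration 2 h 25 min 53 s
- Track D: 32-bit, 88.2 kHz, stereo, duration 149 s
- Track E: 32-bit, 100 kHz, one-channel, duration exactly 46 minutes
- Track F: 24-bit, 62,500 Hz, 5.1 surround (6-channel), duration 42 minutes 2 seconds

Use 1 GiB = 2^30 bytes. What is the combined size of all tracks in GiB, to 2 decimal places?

Track A: 42 minutes 48 seconds = 2,568 s; 192,000 × 2,568 × 2 × 1 = 986,112,000 bytes.
Track B: exactly 20 minutes = 1,200 s; 8,000 × 1,200 × 4 × 2 = 76,800,000 bytes.
Track C: 2 h 25 min 53 s = 8,753 s; 40,000 × 8,753 × 2 × 6 = 4,201,440,000 bytes.
Track D: 88,200 × 149 × 4 × 2 = 105,134,400 bytes.
Track E: exactly 46 minutes = 2,760 s; 100,000 × 2,760 × 4 × 1 = 1,104,000,000 bytes.
Track F: 42 minutes 2 seconds = 2,522 s; 62,500 × 2,522 × 3 × 6 = 2,837,250,000 bytes.
Total = 9,310,736,400 bytes = 8.67 GiB.

8.67 GiB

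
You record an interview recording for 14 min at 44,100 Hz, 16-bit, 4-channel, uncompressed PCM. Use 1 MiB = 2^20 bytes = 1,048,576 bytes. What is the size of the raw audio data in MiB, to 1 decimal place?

Duration = 14 min = 840 s.
Bytes = 44,100 samples/s × 840 s × 2 bytes/sample × 4 ch = 296,352,000 bytes.
296,352,000 / 1,048,576 = 282.6 MiB.

282.6 MiB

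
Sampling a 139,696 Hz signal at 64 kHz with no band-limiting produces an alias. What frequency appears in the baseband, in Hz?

11,696 Hz

Nyquist = 64,000/2 = 32,000 Hz; 139,696 Hz exceeds it.
Alias = |139,696 − 2×64,000| = |139,696 − 128,000| = 11,696 Hz.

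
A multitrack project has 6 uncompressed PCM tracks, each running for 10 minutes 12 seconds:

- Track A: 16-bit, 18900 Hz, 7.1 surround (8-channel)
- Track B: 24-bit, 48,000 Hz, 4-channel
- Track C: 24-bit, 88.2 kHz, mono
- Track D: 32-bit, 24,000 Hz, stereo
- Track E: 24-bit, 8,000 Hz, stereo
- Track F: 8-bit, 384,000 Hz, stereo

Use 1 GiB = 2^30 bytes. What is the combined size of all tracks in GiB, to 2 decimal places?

1.23 GiB

10 minutes 12 seconds = 612 s.
Track A: 18,900 × 612 × 2 × 8 = 185,068,800 bytes.
Track B: 48,000 × 612 × 3 × 4 = 352,512,000 bytes.
Track C: 88,200 × 612 × 3 × 1 = 161,935,200 bytes.
Track D: 24,000 × 612 × 4 × 2 = 117,504,000 bytes.
Track E: 8,000 × 612 × 3 × 2 = 29,376,000 bytes.
Track F: 384,000 × 612 × 1 × 2 = 470,016,000 bytes.
Total = 1,316,412,000 bytes = 1.23 GiB.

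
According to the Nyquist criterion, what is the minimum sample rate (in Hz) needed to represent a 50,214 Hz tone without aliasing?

100,428 Hz

Minimum sample rate = 2 × 50,214 Hz = 100,428 Hz.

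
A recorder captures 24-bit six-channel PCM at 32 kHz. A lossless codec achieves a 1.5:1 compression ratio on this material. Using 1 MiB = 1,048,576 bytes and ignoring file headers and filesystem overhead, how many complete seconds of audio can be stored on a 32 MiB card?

Uncompressed byte rate = 32,000 × 3 × 6 = 576,000 bytes/s.
After 1.5:1 compression, effective rate ≈ 384000 bytes/s.
Capacity = 32 × 1,048,576 = 33,554,432 bytes.
33,554,432 / effective rate ≈ 87.38 s → 87 seconds.

87 seconds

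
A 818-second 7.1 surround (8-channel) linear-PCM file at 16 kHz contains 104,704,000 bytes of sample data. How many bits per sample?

8 bits

Bytes per sample = 104,704,000 / (16,000 × 818 × 8) = 104,704,000 / 104,704,000 = 1.
Bit depth = 1 × 8 = 8 bits.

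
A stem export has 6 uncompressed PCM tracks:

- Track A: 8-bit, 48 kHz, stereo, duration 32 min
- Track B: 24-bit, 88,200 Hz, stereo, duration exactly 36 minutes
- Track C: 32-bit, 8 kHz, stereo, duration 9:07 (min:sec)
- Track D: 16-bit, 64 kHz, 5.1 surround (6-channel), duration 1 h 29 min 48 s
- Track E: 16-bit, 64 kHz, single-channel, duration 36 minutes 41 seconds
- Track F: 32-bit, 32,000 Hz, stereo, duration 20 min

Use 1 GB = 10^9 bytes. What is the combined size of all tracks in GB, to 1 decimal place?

Track A: 32 min = 1,920 s; 48,000 × 1,920 × 1 × 2 = 184,320,000 bytes.
Track B: exactly 36 minutes = 2,160 s; 88,200 × 2,160 × 3 × 2 = 1,143,072,000 bytes.
Track C: 9:07 (min:sec) = 547 s; 8,000 × 547 × 4 × 2 = 35,008,000 bytes.
Track D: 1 h 29 min 48 s = 5,388 s; 64,000 × 5,388 × 2 × 6 = 4,137,984,000 bytes.
Track E: 36 minutes 41 seconds = 2,201 s; 64,000 × 2,201 × 2 × 1 = 281,728,000 bytes.
Track F: 20 min = 1,200 s; 32,000 × 1,200 × 4 × 2 = 307,200,000 bytes.
Total = 6,089,312,000 bytes = 6.1 GB.

6.1 GB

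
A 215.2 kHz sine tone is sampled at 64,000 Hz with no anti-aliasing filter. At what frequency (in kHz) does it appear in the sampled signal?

23.2 kHz

Nyquist = 64,000/2 = 32,000 Hz; 215,200 Hz exceeds it.
Alias = |215,200 − 3×64,000| = |215,200 − 192,000| = 23,200 Hz = 23.2 kHz.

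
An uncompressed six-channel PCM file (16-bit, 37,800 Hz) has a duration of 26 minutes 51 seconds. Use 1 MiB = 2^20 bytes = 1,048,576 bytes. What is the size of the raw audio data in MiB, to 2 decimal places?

696.90 MiB

Duration = 26 minutes 51 seconds = 1,611 s.
Bytes = 37,800 samples/s × 1,611 s × 2 bytes/sample × 6 ch = 730,749,600 bytes.
730,749,600 / 1,048,576 = 696.90 MiB.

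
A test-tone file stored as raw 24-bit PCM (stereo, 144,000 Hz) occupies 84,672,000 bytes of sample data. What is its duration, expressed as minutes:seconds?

1:38

Byte rate = 144,000 × 3 × 2 = 864,000 bytes/s.
Duration = 84,672,000 / 864,000 = 98 s.
98 s = 1:38.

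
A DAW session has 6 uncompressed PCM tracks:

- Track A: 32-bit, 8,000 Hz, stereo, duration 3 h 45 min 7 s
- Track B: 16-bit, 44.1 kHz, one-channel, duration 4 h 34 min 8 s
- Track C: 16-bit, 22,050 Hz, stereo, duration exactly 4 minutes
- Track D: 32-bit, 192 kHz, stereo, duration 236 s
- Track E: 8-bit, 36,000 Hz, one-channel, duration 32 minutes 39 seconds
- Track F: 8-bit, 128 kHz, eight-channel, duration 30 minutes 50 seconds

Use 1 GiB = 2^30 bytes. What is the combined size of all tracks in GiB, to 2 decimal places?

Track A: 3 h 45 min 7 s = 13,507 s; 8,000 × 13,507 × 4 × 2 = 864,448,000 bytes.
Track B: 4 h 34 min 8 s = 16,448 s; 44,100 × 16,448 × 2 × 1 = 1,450,713,600 bytes.
Track C: exactly 4 minutes = 240 s; 22,050 × 240 × 2 × 2 = 21,168,000 bytes.
Track D: 192,000 × 236 × 4 × 2 = 362,496,000 bytes.
Track E: 32 minutes 39 seconds = 1,959 s; 36,000 × 1,959 × 1 × 1 = 70,524,000 bytes.
Track F: 30 minutes 50 seconds = 1,850 s; 128,000 × 1,850 × 1 × 8 = 1,894,400,000 bytes.
Total = 4,663,749,600 bytes = 4.34 GiB.

4.34 GiB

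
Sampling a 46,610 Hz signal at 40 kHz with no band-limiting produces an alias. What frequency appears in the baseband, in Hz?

6,610 Hz

Nyquist = 40,000/2 = 20,000 Hz; 46,610 Hz exceeds it.
Alias = |46,610 − 1×40,000| = |46,610 − 40,000| = 6,610 Hz.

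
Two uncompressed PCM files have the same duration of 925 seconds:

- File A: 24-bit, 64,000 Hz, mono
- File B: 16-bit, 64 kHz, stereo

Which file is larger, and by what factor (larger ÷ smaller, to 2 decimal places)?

File A: 64,000 × 3 × 1 = 192,000 bytes/s.
File B: 64,000 × 2 × 2 = 256,000 bytes/s.
File B is larger; ratio = 236,800,000 / 177,600,000 = 1.33.

File B, by a factor of 1.33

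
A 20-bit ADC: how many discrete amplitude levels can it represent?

2^20 = 1,048,576.

1,048,576 levels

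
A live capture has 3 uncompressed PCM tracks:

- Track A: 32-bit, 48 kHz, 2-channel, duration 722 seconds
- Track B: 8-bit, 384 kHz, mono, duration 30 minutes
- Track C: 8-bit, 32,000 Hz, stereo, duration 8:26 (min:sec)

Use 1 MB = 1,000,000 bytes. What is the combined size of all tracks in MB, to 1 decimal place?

Track A: 48,000 × 722 × 4 × 2 = 277,248,000 bytes.
Track B: 30 minutes = 1,800 s; 384,000 × 1,800 × 1 × 1 = 691,200,000 bytes.
Track C: 8:26 (min:sec) = 506 s; 32,000 × 506 × 1 × 2 = 32,384,000 bytes.
Total = 1,000,832,000 bytes = 1000.8 MB.

1000.8 MB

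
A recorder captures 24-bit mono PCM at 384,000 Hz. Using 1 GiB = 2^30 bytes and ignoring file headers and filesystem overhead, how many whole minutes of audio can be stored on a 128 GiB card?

1,988 minutes

Uncompressed byte rate = 384,000 × 3 × 1 = 1,152,000 bytes/s.
Capacity = 128 × 1,073,741,824 = 137,438,953,472 bytes.
137,438,953,472 / 1,152,000 ≈ 119304.65 s → 1,988 minutes.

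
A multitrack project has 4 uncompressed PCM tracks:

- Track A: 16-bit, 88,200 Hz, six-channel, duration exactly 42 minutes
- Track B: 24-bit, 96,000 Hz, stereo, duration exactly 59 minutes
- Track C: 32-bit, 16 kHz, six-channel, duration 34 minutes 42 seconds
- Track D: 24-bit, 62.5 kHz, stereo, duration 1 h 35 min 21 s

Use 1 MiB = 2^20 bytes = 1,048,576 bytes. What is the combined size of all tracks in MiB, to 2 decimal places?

7296.63 MiB

Track A: exactly 42 minutes = 2,520 s; 88,200 × 2,520 × 2 × 6 = 2,667,168,000 bytes.
Track B: exactly 59 minutes = 3,540 s; 96,000 × 3,540 × 3 × 2 = 2,039,040,000 bytes.
Track C: 34 minutes 42 seconds = 2,082 s; 16,000 × 2,082 × 4 × 6 = 799,488,000 bytes.
Track D: 1 h 35 min 21 s = 5,721 s; 62,500 × 5,721 × 3 × 2 = 2,145,375,000 bytes.
Total = 7,651,071,000 bytes = 7296.63 MiB.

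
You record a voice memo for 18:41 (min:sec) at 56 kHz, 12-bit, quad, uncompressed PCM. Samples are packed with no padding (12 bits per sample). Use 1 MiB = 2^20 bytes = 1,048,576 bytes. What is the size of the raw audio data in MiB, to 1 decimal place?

359.2 MiB

Duration = 18:41 (min:sec) = 1,121 s.
Bits = 56,000 × 1,121 × 12 × 4 = 3,013,248,000 bits = 376,656,000 bytes.
376,656,000 / 1,048,576 = 359.2 MiB.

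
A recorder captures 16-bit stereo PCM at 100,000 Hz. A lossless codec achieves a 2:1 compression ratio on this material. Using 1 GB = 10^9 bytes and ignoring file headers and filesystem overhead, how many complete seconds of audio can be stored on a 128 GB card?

640,000 seconds

Uncompressed byte rate = 100,000 × 2 × 2 = 400,000 bytes/s.
After 2:1 compression, effective rate ≈ 200000 bytes/s.
Capacity = 128 × 1,000,000,000 = 128,000,000,000 bytes.
128,000,000,000 / effective rate ≈ 640000 s → 640,000 seconds.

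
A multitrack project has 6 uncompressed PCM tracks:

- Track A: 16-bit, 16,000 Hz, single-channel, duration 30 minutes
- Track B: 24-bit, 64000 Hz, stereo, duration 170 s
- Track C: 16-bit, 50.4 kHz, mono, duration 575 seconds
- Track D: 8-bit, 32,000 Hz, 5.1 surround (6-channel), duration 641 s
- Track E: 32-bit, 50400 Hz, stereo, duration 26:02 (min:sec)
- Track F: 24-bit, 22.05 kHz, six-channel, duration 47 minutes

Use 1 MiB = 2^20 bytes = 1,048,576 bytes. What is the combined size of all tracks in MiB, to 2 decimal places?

Track A: 30 minutes = 1,800 s; 16,000 × 1,800 × 2 × 1 = 57,600,000 bytes.
Track B: 64,000 × 170 × 3 × 2 = 65,280,000 bytes.
Track C: 50,400 × 575 × 2 × 1 = 57,960,000 bytes.
Track D: 32,000 × 641 × 1 × 6 = 123,072,000 bytes.
Track E: 26:02 (min:sec) = 1,562 s; 50,400 × 1,562 × 4 × 2 = 629,798,400 bytes.
Track F: 47 minutes = 2,820 s; 22,050 × 2,820 × 3 × 6 = 1,119,258,000 bytes.
Total = 2,052,968,400 bytes = 1957.86 MiB.

1957.86 MiB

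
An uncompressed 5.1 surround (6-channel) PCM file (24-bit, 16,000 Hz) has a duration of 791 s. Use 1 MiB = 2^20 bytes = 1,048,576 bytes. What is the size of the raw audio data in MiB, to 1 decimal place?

Bytes = 16,000 samples/s × 791 s × 3 bytes/sample × 6 ch = 227,808,000 bytes.
227,808,000 / 1,048,576 = 217.3 MiB.

217.3 MiB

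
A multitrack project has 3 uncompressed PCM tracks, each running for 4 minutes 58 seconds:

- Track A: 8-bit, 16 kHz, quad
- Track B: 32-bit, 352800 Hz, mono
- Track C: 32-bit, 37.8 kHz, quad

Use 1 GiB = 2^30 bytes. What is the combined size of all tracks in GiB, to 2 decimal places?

4 minutes 58 seconds = 298 s.
Track A: 16,000 × 298 × 1 × 4 = 19,072,000 bytes.
Track B: 352,800 × 298 × 4 × 1 = 420,537,600 bytes.
Track C: 37,800 × 298 × 4 × 4 = 180,230,400 bytes.
Total = 619,840,000 bytes = 0.58 GiB.

0.58 GiB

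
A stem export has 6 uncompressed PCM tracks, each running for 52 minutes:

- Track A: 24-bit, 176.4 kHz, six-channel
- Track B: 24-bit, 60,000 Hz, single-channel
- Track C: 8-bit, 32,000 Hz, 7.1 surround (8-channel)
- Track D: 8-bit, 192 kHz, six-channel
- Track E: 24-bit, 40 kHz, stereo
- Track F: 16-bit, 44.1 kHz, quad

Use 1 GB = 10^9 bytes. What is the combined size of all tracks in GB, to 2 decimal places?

16.71 GB

52 minutes = 3,120 s.
Track A: 176,400 × 3,120 × 3 × 6 = 9,906,624,000 bytes.
Track B: 60,000 × 3,120 × 3 × 1 = 561,600,000 bytes.
Track C: 32,000 × 3,120 × 1 × 8 = 798,720,000 bytes.
Track D: 192,000 × 3,120 × 1 × 6 = 3,594,240,000 bytes.
Track E: 40,000 × 3,120 × 3 × 2 = 748,800,000 bytes.
Track F: 44,100 × 3,120 × 2 × 4 = 1,100,736,000 bytes.
Total = 16,710,720,000 bytes = 16.71 GB.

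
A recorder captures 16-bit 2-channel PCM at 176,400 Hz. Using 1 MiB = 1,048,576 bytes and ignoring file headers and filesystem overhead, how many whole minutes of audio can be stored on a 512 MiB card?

12 minutes

Uncompressed byte rate = 176,400 × 2 × 2 = 705,600 bytes/s.
Capacity = 512 × 1,048,576 = 536,870,912 bytes.
536,870,912 / 705,600 ≈ 760.87 s → 12 minutes.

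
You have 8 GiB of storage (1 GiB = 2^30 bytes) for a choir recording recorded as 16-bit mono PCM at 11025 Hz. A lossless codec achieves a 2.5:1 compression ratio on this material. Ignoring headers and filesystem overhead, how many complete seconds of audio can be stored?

Uncompressed byte rate = 11,025 × 2 × 1 = 22,050 bytes/s.
After 2.5:1 compression, effective rate ≈ 8820 bytes/s.
Capacity = 8 × 1,073,741,824 = 8,589,934,592 bytes.
8,589,934,592 / effective rate ≈ 973915.49 s → 973,915 seconds.

973,915 seconds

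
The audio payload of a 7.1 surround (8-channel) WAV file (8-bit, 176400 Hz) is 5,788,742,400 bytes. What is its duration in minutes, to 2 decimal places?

Byte rate = 176,400 × 1 × 8 = 1,411,200 bytes/s.
Duration = 5,788,742,400 / 1,411,200 = 4,102 s.
4,102 s / 60 = 68.37 minutes.

68.37 minutes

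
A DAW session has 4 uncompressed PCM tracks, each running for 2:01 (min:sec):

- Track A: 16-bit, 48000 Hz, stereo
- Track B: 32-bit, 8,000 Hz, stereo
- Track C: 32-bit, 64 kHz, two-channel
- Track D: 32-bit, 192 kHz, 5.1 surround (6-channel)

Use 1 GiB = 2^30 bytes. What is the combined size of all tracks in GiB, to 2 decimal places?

2:01 (min:sec) = 121 s.
Track A: 48,000 × 121 × 2 × 2 = 23,232,000 bytes.
Track B: 8,000 × 121 × 4 × 2 = 7,744,000 bytes.
Track C: 64,000 × 121 × 4 × 2 = 61,952,000 bytes.
Track D: 192,000 × 121 × 4 × 6 = 557,568,000 bytes.
Total = 650,496,000 bytes = 0.61 GiB.

0.61 GiB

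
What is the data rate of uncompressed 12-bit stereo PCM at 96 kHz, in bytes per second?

288,000 bytes/s

Bit rate = 96,000 × 12 × 2 = 2,304,000 bits/s.
2,304,000 / 8 = 288,000 bytes/s.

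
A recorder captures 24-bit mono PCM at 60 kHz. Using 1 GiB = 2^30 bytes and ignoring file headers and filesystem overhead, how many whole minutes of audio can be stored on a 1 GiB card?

99 minutes

Uncompressed byte rate = 60,000 × 3 × 1 = 180,000 bytes/s.
Capacity = 1 × 1,073,741,824 = 1,073,741,824 bytes.
1,073,741,824 / 180,000 ≈ 5965.23 s → 99 minutes.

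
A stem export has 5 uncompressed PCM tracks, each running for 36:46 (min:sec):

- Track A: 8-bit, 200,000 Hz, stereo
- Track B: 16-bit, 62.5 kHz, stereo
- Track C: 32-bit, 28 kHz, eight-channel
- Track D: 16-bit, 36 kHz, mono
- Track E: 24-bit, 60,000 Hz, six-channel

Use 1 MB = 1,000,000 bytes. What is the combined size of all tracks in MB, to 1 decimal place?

5951.8 MB

36:46 (min:sec) = 2,206 s.
Track A: 200,000 × 2,206 × 1 × 2 = 882,400,000 bytes.
Track B: 62,500 × 2,206 × 2 × 2 = 551,500,000 bytes.
Track C: 28,000 × 2,206 × 4 × 8 = 1,976,576,000 bytes.
Track D: 36,000 × 2,206 × 2 × 1 = 158,832,000 bytes.
Track E: 60,000 × 2,206 × 3 × 6 = 2,382,480,000 bytes.
Total = 5,951,788,000 bytes = 5951.8 MB.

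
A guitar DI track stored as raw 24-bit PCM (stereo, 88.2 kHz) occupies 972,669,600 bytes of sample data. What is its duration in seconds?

Byte rate = 88,200 × 3 × 2 = 529,200 bytes/s.
Duration = 972,669,600 / 529,200 = 1,838 s.

1,838 seconds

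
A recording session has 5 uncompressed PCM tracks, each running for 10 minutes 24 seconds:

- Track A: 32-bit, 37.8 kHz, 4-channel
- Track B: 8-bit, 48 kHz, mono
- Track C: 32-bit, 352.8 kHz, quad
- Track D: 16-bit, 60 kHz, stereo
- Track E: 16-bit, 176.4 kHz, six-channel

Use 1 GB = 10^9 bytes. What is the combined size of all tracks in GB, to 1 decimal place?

10 minutes 24 seconds = 624 s.
Track A: 37,800 × 624 × 4 × 4 = 377,395,200 bytes.
Track B: 48,000 × 624 × 1 × 1 = 29,952,000 bytes.
Track C: 352,800 × 624 × 4 × 4 = 3,522,355,200 bytes.
Track D: 60,000 × 624 × 2 × 2 = 149,760,000 bytes.
Track E: 176,400 × 624 × 2 × 6 = 1,320,883,200 bytes.
Total = 5,400,345,600 bytes = 5.4 GB.

5.4 GB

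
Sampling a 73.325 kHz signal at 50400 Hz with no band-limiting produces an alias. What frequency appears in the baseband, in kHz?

Nyquist = 50,400/2 = 25,200 Hz; 73,325 Hz exceeds it.
Alias = |73,325 − 1×50,400| = |73,325 − 50,400| = 22,925 Hz = 22.925 kHz.

22.925 kHz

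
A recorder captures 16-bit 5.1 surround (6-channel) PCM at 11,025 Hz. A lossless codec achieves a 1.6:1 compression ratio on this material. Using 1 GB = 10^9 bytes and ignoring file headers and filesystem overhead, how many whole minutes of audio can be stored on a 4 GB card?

Uncompressed byte rate = 11,025 × 2 × 6 = 132,300 bytes/s.
After 1.6:1 compression, effective rate ≈ 82687.5 bytes/s.
Capacity = 4 × 1,000,000,000 = 4,000,000,000 bytes.
4,000,000,000 / effective rate ≈ 48374.91 s → 806 minutes.

806 minutes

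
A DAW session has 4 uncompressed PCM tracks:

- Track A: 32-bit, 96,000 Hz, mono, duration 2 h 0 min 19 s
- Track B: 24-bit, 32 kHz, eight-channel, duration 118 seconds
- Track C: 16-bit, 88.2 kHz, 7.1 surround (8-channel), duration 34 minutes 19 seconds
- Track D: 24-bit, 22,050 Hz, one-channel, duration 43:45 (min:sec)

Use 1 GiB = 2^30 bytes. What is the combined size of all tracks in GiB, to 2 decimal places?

Track A: 2 h 0 min 19 s = 7,219 s; 96,000 × 7,219 × 4 × 1 = 2,772,096,000 bytes.
Track B: 32,000 × 118 × 3 × 8 = 90,624,000 bytes.
Track C: 34 minutes 19 seconds = 2,059 s; 88,200 × 2,059 × 2 × 8 = 2,905,660,800 bytes.
Track D: 43:45 (min:sec) = 2,625 s; 22,050 × 2,625 × 3 × 1 = 173,643,750 bytes.
Total = 5,942,024,550 bytes = 5.53 GiB.

5.53 GiB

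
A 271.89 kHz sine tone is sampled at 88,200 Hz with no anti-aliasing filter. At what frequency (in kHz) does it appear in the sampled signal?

Nyquist = 88,200/2 = 44,100 Hz; 271,890 Hz exceeds it.
Alias = |271,890 − 3×88,200| = |271,890 − 264,600| = 7,290 Hz = 7.29 kHz.

7.29 kHz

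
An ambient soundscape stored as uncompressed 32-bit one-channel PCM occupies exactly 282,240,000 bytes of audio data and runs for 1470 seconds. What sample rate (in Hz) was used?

48,000 Hz

Bytes = sample_rate × seconds × bytes_per_sample × channels.
sample_rate = 282,240,000 / (1,470 × 4 × 1) = 282,240,000 / 5,880 = 48,000 Hz.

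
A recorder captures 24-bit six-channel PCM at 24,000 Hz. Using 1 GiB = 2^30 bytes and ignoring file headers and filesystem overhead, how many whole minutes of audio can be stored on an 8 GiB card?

331 minutes

Uncompressed byte rate = 24,000 × 3 × 6 = 432,000 bytes/s.
Capacity = 8 × 1,073,741,824 = 8,589,934,592 bytes.
8,589,934,592 / 432,000 ≈ 19884.11 s → 331 minutes.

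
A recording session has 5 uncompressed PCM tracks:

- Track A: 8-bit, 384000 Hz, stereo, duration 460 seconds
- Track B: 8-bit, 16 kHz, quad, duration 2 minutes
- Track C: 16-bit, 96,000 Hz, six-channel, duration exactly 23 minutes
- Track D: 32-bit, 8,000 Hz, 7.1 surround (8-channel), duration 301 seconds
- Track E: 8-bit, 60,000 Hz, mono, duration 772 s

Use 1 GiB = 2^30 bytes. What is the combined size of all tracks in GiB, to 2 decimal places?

Track A: 384,000 × 460 × 1 × 2 = 353,280,000 bytes.
Track B: 2 minutes = 120 s; 16,000 × 120 × 1 × 4 = 7,680,000 bytes.
Track C: exactly 23 minutes = 1,380 s; 96,000 × 1,380 × 2 × 6 = 1,589,760,000 bytes.
Track D: 8,000 × 301 × 4 × 8 = 77,056,000 bytes.
Track E: 60,000 × 772 × 1 × 1 = 46,320,000 bytes.
Total = 2,074,096,000 bytes = 1.93 GiB.

1.93 GiB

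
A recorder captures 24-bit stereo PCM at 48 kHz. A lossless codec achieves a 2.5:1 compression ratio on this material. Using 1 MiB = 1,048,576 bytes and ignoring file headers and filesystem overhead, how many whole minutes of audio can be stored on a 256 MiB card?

38 minutes

Uncompressed byte rate = 48,000 × 3 × 2 = 288,000 bytes/s.
After 2.5:1 compression, effective rate ≈ 115200 bytes/s.
Capacity = 256 × 1,048,576 = 268,435,456 bytes.
268,435,456 / effective rate ≈ 2330.17 s → 38 minutes.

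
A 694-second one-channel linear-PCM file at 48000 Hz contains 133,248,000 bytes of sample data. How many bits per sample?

Bytes per sample = 133,248,000 / (48,000 × 694 × 1) = 133,248,000 / 33,312,000 = 4.
Bit depth = 4 × 8 = 32 bits.

32 bits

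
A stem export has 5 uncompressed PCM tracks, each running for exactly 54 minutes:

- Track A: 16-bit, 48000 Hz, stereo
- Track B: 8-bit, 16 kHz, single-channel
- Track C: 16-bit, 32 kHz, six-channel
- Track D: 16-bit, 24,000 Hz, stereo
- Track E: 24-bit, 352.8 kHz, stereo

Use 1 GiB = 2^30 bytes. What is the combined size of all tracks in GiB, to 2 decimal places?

8.46 GiB

exactly 54 minutes = 3,240 s.
Track A: 48,000 × 3,240 × 2 × 2 = 622,080,000 bytes.
Track B: 16,000 × 3,240 × 1 × 1 = 51,840,000 bytes.
Track C: 32,000 × 3,240 × 2 × 6 = 1,244,160,000 bytes.
Track D: 24,000 × 3,240 × 2 × 2 = 311,040,000 bytes.
Track E: 352,800 × 3,240 × 3 × 2 = 6,858,432,000 bytes.
Total = 9,087,552,000 bytes = 8.46 GiB.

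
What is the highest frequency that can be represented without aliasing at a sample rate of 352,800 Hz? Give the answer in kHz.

Nyquist frequency = sample rate / 2 = 352,800 / 2 = 176.4 kHz.

176.4 kHz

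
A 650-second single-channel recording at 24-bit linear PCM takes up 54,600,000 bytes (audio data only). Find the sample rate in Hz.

Bytes = sample_rate × seconds × bytes_per_sample × channels.
sample_rate = 54,600,000 / (650 × 3 × 1) = 54,600,000 / 1,950 = 28,000 Hz.

28,000 Hz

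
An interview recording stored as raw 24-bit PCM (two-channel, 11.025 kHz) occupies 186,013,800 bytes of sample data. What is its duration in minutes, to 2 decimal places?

46.87 minutes

Byte rate = 11,025 × 3 × 2 = 66,150 bytes/s.
Duration = 186,013,800 / 66,150 = 2,812 s.
2,812 s / 60 = 46.87 minutes.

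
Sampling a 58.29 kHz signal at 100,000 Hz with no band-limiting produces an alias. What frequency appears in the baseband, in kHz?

Nyquist = 100,000/2 = 50,000 Hz; 58,290 Hz exceeds it.
Alias = |58,290 − 1×100,000| = |58,290 − 100,000| = 41,710 Hz = 41.71 kHz.

41.71 kHz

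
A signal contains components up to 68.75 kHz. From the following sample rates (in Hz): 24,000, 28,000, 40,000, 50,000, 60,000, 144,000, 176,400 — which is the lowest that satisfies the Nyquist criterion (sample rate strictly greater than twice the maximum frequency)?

Need sample rate > 2 × 68,750 = 137,500 Hz.
Lowest listed rate above 137,500 Hz is 144,000 Hz.

144,000 Hz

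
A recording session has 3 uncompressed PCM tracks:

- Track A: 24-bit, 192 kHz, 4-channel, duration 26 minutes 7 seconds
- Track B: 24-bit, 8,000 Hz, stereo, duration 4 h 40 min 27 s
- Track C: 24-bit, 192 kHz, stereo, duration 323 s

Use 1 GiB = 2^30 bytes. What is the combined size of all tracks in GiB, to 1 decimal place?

4.5 GiB

Track A: 26 minutes 7 seconds = 1,567 s; 192,000 × 1,567 × 3 × 4 = 3,610,368,000 bytes.
Track B: 4 h 40 min 27 s = 16,827 s; 8,000 × 16,827 × 3 × 2 = 807,696,000 bytes.
Track C: 192,000 × 323 × 3 × 2 = 372,096,000 bytes.
Total = 4,790,160,000 bytes = 4.5 GiB.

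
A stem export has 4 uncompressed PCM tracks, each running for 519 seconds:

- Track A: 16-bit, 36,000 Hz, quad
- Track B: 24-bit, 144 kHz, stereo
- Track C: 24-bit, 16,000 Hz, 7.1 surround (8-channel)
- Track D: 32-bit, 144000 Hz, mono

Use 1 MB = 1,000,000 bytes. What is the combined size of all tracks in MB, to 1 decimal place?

Track A: 36,000 × 519 × 2 × 4 = 149,472,000 bytes.
Track B: 144,000 × 519 × 3 × 2 = 448,416,000 bytes.
Track C: 16,000 × 519 × 3 × 8 = 199,296,000 bytes.
Track D: 144,000 × 519 × 4 × 1 = 298,944,000 bytes.
Total = 1,096,128,000 bytes = 1096.1 MB.

1096.1 MB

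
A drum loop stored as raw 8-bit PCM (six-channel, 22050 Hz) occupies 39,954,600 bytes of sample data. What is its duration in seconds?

302 seconds

Byte rate = 22,050 × 1 × 6 = 132,300 bytes/s.
Duration = 39,954,600 / 132,300 = 302 s.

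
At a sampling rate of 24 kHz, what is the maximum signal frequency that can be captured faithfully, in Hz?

12,000 Hz

Nyquist frequency = sample rate / 2 = 24,000 / 2 = 12,000 Hz.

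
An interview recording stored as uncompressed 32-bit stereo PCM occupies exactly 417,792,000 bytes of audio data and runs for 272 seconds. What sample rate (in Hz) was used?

192,000 Hz

Bytes = sample_rate × seconds × bytes_per_sample × channels.
sample_rate = 417,792,000 / (272 × 4 × 2) = 417,792,000 / 2,176 = 192,000 Hz.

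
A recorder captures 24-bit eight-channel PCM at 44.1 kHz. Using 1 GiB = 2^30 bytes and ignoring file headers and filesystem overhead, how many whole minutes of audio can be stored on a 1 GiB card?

Uncompressed byte rate = 44,100 × 3 × 8 = 1,058,400 bytes/s.
Capacity = 1 × 1,073,741,824 = 1,073,741,824 bytes.
1,073,741,824 / 1,058,400 ≈ 1014.5 s → 16 minutes.

16 minutes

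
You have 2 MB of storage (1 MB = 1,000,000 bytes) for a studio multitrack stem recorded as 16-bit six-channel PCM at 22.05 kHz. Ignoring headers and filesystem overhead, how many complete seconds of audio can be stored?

Uncompressed byte rate = 22,050 × 2 × 6 = 264,600 bytes/s.
Capacity = 2 × 1,000,000 = 2,000,000 bytes.
2,000,000 / 264,600 ≈ 7.56 s → 7 seconds.

7 seconds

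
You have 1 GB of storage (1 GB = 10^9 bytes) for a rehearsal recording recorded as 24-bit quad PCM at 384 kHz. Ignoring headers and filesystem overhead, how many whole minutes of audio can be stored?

Uncompressed byte rate = 384,000 × 3 × 4 = 4,608,000 bytes/s.
Capacity = 1 × 1,000,000,000 = 1,000,000,000 bytes.
1,000,000,000 / 4,608,000 ≈ 217.01 s → 3 minutes.

3 minutes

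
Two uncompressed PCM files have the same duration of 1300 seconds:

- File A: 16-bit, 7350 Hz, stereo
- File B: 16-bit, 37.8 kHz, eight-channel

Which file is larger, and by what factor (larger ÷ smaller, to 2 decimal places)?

File A: 7,350 × 2 × 2 = 29,400 bytes/s.
File B: 37,800 × 2 × 8 = 604,800 bytes/s.
File B is larger; ratio = 786,240,000 / 38,220,000 = 20.57.

File B, by a factor of 20.57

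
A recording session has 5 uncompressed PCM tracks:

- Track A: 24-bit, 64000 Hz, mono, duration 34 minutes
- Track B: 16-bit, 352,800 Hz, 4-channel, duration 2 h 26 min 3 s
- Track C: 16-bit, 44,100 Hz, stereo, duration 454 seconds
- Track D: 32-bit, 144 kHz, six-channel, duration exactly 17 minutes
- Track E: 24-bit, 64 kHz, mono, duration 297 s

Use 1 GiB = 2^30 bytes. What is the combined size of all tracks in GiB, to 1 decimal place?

Track A: 34 minutes = 2,040 s; 64,000 × 2,040 × 3 × 1 = 391,680,000 bytes.
Track B: 2 h 26 min 3 s = 8,763 s; 352,800 × 8,763 × 2 × 4 = 24,732,691,200 bytes.
Track C: 44,100 × 454 × 2 × 2 = 80,085,600 bytes.
Track D: exactly 17 minutes = 1,020 s; 144,000 × 1,020 × 4 × 6 = 3,525,120,000 bytes.
Track E: 64,000 × 297 × 3 × 1 = 57,024,000 bytes.
Total = 28,786,600,800 bytes = 26.8 GiB.

26.8 GiB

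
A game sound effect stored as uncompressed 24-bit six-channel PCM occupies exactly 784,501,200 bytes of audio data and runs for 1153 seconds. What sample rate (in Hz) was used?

37,800 Hz

Bytes = sample_rate × seconds × bytes_per_sample × channels.
sample_rate = 784,501,200 / (1,153 × 3 × 6) = 784,501,200 / 20,754 = 37,800 Hz.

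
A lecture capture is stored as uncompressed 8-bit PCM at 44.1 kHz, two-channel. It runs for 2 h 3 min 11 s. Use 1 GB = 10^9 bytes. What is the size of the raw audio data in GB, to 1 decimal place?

Duration = 2 h 3 min 11 s = 7,391 s.
Bytes = 44,100 samples/s × 7,391 s × 1 bytes/sample × 2 ch = 651,886,200 bytes.
651,886,200 / 1,000,000,000 = 0.7 GB.

0.7 GB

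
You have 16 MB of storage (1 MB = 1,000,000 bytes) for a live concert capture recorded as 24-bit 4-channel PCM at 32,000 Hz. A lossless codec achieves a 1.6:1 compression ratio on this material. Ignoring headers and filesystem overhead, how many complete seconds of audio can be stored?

Uncompressed byte rate = 32,000 × 3 × 4 = 384,000 bytes/s.
After 1.6:1 compression, effective rate ≈ 240000 bytes/s.
Capacity = 16 × 1,000,000 = 16,000,000 bytes.
16,000,000 / effective rate ≈ 66.67 s → 66 seconds.

66 seconds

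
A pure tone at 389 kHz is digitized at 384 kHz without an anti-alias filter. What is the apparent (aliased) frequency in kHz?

5 kHz

Nyquist = 384,000/2 = 192,000 Hz; 389,000 Hz exceeds it.
Alias = |389,000 − 1×384,000| = |389,000 − 384,000| = 5,000 Hz = 5 kHz.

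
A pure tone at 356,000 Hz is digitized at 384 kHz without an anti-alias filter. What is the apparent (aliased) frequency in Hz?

Nyquist = 384,000/2 = 192,000 Hz; 356,000 Hz exceeds it.
Alias = |356,000 − 1×384,000| = |356,000 − 384,000| = 28,000 Hz.

28,000 Hz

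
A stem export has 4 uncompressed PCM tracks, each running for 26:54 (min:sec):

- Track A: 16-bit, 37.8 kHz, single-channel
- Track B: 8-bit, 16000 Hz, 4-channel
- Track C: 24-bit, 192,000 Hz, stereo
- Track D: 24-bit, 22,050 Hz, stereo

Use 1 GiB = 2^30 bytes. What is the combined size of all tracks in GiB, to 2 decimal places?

2.14 GiB

26:54 (min:sec) = 1,614 s.
Track A: 37,800 × 1,614 × 2 × 1 = 122,018,400 bytes.
Track B: 16,000 × 1,614 × 1 × 4 = 103,296,000 bytes.
Track C: 192,000 × 1,614 × 3 × 2 = 1,859,328,000 bytes.
Track D: 22,050 × 1,614 × 3 × 2 = 213,532,200 bytes.
Total = 2,298,174,600 bytes = 2.14 GiB.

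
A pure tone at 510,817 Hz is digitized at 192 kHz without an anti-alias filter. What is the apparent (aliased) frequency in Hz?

Nyquist = 192,000/2 = 96,000 Hz; 510,817 Hz exceeds it.
Alias = |510,817 − 3×192,000| = |510,817 − 576,000| = 65,183 Hz.

65,183 Hz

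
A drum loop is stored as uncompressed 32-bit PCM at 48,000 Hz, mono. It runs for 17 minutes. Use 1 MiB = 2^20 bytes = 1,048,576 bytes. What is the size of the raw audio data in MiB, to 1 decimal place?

Duration = 17 minutes = 1,020 s.
Bytes = 48,000 samples/s × 1,020 s × 4 bytes/sample × 1 ch = 195,840,000 bytes.
195,840,000 / 1,048,576 = 186.8 MiB.

186.8 MiB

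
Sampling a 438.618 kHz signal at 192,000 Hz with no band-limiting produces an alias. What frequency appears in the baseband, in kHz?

54.618 kHz

Nyquist = 192,000/2 = 96,000 Hz; 438,618 Hz exceeds it.
Alias = |438,618 − 2×192,000| = |438,618 − 384,000| = 54,618 Hz = 54.618 kHz.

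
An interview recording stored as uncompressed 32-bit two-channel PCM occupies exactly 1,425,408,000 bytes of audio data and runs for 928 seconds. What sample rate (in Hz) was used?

Bytes = sample_rate × seconds × bytes_per_sample × channels.
sample_rate = 1,425,408,000 / (928 × 4 × 2) = 1,425,408,000 / 7,424 = 192,000 Hz.

192,000 Hz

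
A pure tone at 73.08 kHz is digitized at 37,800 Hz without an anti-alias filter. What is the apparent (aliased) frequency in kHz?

2.52 kHz

Nyquist = 37,800/2 = 18,900 Hz; 73,080 Hz exceeds it.
Alias = |73,080 − 2×37,800| = |73,080 − 75,600| = 2,520 Hz = 2.52 kHz.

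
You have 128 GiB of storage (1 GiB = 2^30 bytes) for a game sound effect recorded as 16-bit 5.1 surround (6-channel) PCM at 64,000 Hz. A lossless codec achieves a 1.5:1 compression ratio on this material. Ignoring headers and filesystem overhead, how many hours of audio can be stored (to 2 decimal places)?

74.57 hours

Uncompressed byte rate = 64,000 × 2 × 6 = 768,000 bytes/s.
After 1.5:1 compression, effective rate ≈ 512000 bytes/s.
Capacity = 128 × 1,073,741,824 = 137,438,953,472 bytes.
137,438,953,472 / effective rate ≈ 268435.46 s → 74.57 hours.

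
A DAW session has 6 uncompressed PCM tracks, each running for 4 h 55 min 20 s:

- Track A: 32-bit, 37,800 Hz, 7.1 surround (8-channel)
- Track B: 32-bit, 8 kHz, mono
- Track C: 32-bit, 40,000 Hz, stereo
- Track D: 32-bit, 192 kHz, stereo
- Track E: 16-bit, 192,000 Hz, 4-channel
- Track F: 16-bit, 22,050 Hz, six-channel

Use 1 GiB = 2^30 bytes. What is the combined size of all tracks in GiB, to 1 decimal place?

4 h 55 min 20 s = 17,720 s.
Track A: 37,800 × 17,720 × 4 × 8 = 21,434,112,000 bytes.
Track B: 8,000 × 17,720 × 4 × 1 = 567,040,000 bytes.
Track C: 40,000 × 17,720 × 4 × 2 = 5,670,400,000 bytes.
Track D: 192,000 × 17,720 × 4 × 2 = 27,217,920,000 bytes.
Track E: 192,000 × 17,720 × 2 × 4 = 27,217,920,000 bytes.
Track F: 22,050 × 17,720 × 2 × 6 = 4,688,712,000 bytes.
Total = 86,796,104,000 bytes = 80.8 GiB.

80.8 GiB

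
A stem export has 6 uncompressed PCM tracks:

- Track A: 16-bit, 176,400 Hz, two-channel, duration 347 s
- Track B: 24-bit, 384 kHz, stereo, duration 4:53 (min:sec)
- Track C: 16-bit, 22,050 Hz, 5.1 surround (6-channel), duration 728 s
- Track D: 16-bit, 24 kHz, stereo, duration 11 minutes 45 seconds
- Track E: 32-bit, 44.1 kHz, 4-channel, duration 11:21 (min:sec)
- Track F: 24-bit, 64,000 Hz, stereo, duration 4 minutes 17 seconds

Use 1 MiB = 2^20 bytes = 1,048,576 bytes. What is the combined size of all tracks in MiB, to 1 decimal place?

1677.9 MiB

Track A: 176,400 × 347 × 2 × 2 = 244,843,200 bytes.
Track B: 4:53 (min:sec) = 293 s; 384,000 × 293 × 3 × 2 = 675,072,000 bytes.
Track C: 22,050 × 728 × 2 × 6 = 192,628,800 bytes.
Track D: 11 minutes 45 seconds = 705 s; 24,000 × 705 × 2 × 2 = 67,680,000 bytes.
Track E: 11:21 (min:sec) = 681 s; 44,100 × 681 × 4 × 4 = 480,513,600 bytes.
Track F: 4 minutes 17 seconds = 257 s; 64,000 × 257 × 3 × 2 = 98,688,000 bytes.
Total = 1,759,425,600 bytes = 1677.9 MiB.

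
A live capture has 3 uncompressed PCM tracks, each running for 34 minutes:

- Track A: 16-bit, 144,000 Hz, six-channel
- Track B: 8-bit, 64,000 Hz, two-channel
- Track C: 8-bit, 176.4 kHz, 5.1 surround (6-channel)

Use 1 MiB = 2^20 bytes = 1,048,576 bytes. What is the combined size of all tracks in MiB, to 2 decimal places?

34 minutes = 2,040 s.
Track A: 144,000 × 2,040 × 2 × 6 = 3,525,120,000 bytes.
Track B: 64,000 × 2,040 × 1 × 2 = 261,120,000 bytes.
Track C: 176,400 × 2,040 × 1 × 6 = 2,159,136,000 bytes.
Total = 5,945,376,000 bytes = 5669.95 MiB.

5669.95 MiB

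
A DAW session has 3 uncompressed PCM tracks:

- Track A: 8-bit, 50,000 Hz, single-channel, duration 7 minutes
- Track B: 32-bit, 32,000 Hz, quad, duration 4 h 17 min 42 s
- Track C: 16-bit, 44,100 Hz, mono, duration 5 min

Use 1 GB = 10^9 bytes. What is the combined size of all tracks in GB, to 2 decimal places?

7.96 GB

Track A: 7 minutes = 420 s; 50,000 × 420 × 1 × 1 = 21,000,000 bytes.
Track B: 4 h 17 min 42 s = 15,462 s; 32,000 × 15,462 × 4 × 4 = 7,916,544,000 bytes.
Track C: 5 min = 300 s; 44,100 × 300 × 2 × 1 = 26,460,000 bytes.
Total = 7,964,004,000 bytes = 7.96 GB.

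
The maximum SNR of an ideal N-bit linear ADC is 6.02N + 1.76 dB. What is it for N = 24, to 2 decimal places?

6.02 × 24 + 1.76 = 146.24 dB.

146.24 dB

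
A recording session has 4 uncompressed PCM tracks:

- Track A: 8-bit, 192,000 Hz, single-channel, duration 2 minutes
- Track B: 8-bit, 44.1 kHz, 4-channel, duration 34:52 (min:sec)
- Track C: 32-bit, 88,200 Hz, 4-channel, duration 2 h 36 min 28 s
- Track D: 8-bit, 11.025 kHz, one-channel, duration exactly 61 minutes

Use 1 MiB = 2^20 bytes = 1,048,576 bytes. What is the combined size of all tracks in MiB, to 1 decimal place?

13047.0 MiB

Track A: 2 minutes = 120 s; 192,000 × 120 × 1 × 1 = 23,040,000 bytes.
Track B: 34:52 (min:sec) = 2,092 s; 44,100 × 2,092 × 1 × 4 = 369,028,800 bytes.
Track C: 2 h 36 min 28 s = 9,388 s; 88,200 × 9,388 × 4 × 4 = 13,248,345,600 bytes.
Track D: exactly 61 minutes = 3,660 s; 11,025 × 3,660 × 1 × 1 = 40,351,500 bytes.
Total = 13,680,765,900 bytes = 13047.0 MiB.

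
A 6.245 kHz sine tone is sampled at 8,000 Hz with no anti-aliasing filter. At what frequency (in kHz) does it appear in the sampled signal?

1.755 kHz

Nyquist = 8,000/2 = 4,000 Hz; 6,245 Hz exceeds it.
Alias = |6,245 − 1×8,000| = |6,245 − 8,000| = 1,755 Hz = 1.755 kHz.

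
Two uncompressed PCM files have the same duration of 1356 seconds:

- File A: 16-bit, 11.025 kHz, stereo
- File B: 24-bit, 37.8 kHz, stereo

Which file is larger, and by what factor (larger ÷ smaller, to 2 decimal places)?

File B, by a factor of 5.14

File A: 11,025 × 2 × 2 = 44,100 bytes/s.
File B: 37,800 × 3 × 2 = 226,800 bytes/s.
File B is larger; ratio = 307,540,800 / 59,799,600 = 5.14.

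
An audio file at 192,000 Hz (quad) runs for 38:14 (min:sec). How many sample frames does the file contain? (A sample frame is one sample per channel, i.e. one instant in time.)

38:14 (min:sec) = 2,294 s.
192,000 samples/s × 2,294 s = 440,448,000 frames.

440,448,000 sample frames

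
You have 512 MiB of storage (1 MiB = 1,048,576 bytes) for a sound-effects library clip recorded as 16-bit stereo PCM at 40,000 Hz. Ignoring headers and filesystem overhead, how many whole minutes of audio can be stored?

55 minutes

Uncompressed byte rate = 40,000 × 2 × 2 = 160,000 bytes/s.
Capacity = 512 × 1,048,576 = 536,870,912 bytes.
536,870,912 / 160,000 ≈ 3355.44 s → 55 minutes.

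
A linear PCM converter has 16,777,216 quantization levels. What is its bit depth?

log2(16,777,216) = 24.

24 bits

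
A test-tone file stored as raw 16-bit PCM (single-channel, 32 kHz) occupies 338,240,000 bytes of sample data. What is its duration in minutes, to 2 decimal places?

Byte rate = 32,000 × 2 × 1 = 64,000 bytes/s.
Duration = 338,240,000 / 64,000 = 5,285 s.
5,285 s / 60 = 88.08 minutes.

88.08 minutes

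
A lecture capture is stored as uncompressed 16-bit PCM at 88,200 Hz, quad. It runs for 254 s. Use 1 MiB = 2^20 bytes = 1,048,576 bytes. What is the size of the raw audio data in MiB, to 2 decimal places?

Bytes = 88,200 samples/s × 254 s × 2 bytes/sample × 4 ch = 179,222,400 bytes.
179,222,400 / 1,048,576 = 170.92 MiB.

170.92 MiB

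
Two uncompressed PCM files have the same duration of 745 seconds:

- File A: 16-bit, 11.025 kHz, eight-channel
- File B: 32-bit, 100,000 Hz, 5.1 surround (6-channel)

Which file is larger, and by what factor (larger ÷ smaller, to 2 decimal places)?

File B, by a factor of 13.61

File A: 11,025 × 2 × 8 = 176,400 bytes/s.
File B: 100,000 × 4 × 6 = 2,400,000 bytes/s.
File B is larger; ratio = 1,788,000,000 / 131,418,000 = 13.61.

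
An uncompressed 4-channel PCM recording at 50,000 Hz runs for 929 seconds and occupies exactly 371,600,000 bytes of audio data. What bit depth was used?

16 bits

Bytes per sample = 371,600,000 / (50,000 × 929 × 4) = 371,600,000 / 185,800,000 = 2.
Bit depth = 2 × 8 = 16 bits.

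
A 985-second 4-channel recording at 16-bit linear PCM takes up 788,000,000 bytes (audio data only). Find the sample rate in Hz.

Bytes = sample_rate × seconds × bytes_per_sample × channels.
sample_rate = 788,000,000 / (985 × 2 × 4) = 788,000,000 / 7,880 = 100,000 Hz.

100,000 Hz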